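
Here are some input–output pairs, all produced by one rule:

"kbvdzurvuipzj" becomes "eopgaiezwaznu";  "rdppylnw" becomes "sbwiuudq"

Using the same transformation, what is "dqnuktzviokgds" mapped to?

ixivszpyeantpl

The rule is to shift every letter 5 places forward in the alphabet (wrapping around), then move the last 2 characters to the front (rotate right by 2).
Doing the same to "dqnuktzviokgds": "ixivszpyeantpl".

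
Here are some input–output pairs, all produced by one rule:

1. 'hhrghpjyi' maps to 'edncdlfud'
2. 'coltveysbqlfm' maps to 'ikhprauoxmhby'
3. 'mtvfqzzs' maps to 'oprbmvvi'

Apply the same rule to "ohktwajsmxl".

In each case the input is transformed by: shift every letter 4 places backward in the alphabet (wrapping around), then swap the first and last characters.
So "ohktwajsmxl" becomes "hdgpswfoitk".
(Check on "hhrghpjyi": → "ddncdlfue" → "edncdlfud" ✓)

hdgpswfoitk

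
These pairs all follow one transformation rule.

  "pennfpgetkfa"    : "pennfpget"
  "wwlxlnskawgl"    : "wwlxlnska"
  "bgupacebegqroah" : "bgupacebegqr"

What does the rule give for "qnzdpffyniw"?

qnzdpffy

Looking at the pairs, the operation is to delete the last 3 characters.
Doing the same to "qnzdpffyniw": "qnzdpffy".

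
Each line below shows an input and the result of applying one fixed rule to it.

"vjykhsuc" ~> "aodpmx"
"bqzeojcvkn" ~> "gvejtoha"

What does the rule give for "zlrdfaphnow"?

eqwikfums

The transformation: delete the last 2 characters, then shift every letter 5 places forward in the alphabet (wrapping around).
On "zlrdfaphnow": the first step gives "zlrdfaphn", and the second then gives "eqwikfums".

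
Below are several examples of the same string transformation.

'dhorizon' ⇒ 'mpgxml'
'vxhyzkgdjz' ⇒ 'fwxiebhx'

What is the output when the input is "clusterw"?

Rule — delete the first 2 characters, then shift every letter 2 places backward in the alphabet (wrapping around).
Starting from "clusterw": after the first operation, "usterw"; after the second, "sqrcpu".

sqrcpu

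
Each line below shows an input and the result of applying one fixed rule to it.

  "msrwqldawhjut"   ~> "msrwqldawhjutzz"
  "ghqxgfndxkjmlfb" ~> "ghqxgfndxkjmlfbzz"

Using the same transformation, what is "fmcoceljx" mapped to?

What's happening: append "zz".
Applying that to "fmcoceljx" gives "fmcoceljxzz".

fmcoceljxzz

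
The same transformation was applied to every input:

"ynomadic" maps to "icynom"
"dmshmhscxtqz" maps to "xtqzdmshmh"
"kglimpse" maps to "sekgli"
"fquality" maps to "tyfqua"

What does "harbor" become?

rhar

The rule is to swap the front and back halves of the string, then delete the first 2 characters.
Applying both steps to "harbor": "borhar", then "rhar".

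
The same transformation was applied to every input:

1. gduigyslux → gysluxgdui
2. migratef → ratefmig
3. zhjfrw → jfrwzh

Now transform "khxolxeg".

In each case the input is transformed by: move the last character to the front, then swap the front and back halves of the string.
On "khxolxeg": the first step gives "gkhxolxe", and the second then gives "olxegkhx".

olxegkhx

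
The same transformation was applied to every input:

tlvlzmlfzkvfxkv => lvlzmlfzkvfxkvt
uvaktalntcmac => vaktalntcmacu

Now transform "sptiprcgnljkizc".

ptiprcgnljkizcs

Rule — move the first character to the end.
"sptiprcgnljkizc" → "ptiprcgnljkizcs".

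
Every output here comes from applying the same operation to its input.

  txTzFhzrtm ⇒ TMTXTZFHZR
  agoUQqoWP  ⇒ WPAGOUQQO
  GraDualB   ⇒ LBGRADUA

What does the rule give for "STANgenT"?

NTSTANGE

The transformation: move the last 2 characters to the front (rotate right by 2), then convert every letter to uppercase.
On "STANgenT": the first step gives "nTSTANge", and the second then gives "NTSTANGE".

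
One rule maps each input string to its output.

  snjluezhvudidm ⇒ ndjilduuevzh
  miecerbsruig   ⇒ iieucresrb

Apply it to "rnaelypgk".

ngapeyl

The transformation: take characters alternately from the front and the back (1st, last, 2nd, 2nd-last, ...), then delete the first 2 characters.
On "rnaelypgk": the first step gives "rkngapeyl", and the second then gives "ngapeyl".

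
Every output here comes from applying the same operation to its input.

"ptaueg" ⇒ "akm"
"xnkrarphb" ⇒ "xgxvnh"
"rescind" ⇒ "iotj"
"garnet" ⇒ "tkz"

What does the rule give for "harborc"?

huxi

Each output is the input with this applied: shift every letter 6 places forward in the alphabet (wrapping around), then delete the first 3 characters.
On "harborc": the first step gives "ngxhuxi", and the second then gives "huxi".
(Check on "xnkrarphb": → "dtqxgxvnh" → "xgxvnh" ✓)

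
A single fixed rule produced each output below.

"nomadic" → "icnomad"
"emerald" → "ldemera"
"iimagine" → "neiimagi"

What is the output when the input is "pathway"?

aypathw

Each output is the input with this applied: move the last 2 characters to the front (rotate right by 2).
Applying that to "pathway" gives "aypathw".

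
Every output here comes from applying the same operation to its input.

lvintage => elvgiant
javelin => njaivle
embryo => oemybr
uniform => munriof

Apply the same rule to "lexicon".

nleoxci

The transformation: swap the first and last characters, then take characters alternately from the front and the back (1st, last, 2nd, 2nd-last, ...).
Starting from "lexicon": after the first operation, "nexicol"; after the second, "nleoxci".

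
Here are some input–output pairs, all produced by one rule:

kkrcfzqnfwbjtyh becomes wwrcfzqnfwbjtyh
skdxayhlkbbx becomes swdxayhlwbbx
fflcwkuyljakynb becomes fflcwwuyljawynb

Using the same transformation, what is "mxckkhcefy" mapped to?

mxcwwhcefy

The rule is to replace every "k" with "w".
Doing the same to "mxckkhcefy": "mxcwwhcefy".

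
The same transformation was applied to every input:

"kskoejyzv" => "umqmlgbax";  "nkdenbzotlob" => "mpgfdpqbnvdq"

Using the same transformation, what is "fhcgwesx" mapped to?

What's happening: shift every letter 2 places forward in the alphabet (wrapping around), then swap each adjacent pair of characters (1↔2, 3↔4, ...).
For "fhcgwesx" the result is "jhiegyzu".

jhiegyzu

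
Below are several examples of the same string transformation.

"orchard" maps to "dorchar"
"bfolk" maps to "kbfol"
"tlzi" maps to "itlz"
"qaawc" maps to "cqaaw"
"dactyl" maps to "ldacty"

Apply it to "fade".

efad

What's happening: move the last character to the front.
For "fade" the result is "efad".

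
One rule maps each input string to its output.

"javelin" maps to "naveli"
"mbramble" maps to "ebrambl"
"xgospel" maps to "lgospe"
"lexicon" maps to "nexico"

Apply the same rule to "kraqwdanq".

qraqwdan

Rule — delete the first character, then move the last character to the front.
Working it through for "kraqwdanq": intermediate "raqwdanq", final "qraqwdan".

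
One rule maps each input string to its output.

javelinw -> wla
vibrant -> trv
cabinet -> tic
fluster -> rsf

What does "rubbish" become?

hbr

Each output is the input with this applied: reverse the string, then keep one character in every 3, starting at position 1 (positions 1st, 4th, 7th, ...).
Applying both steps to "rubbish": "hsibbur", then "hbr".
(Check on "fluster": → "retsulf" → "rsf" ✓)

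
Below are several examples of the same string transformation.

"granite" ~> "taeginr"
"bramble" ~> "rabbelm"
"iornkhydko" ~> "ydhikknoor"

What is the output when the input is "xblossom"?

xblmooss

Each output is the input with this applied: sort the characters into alphabetical order, then move the last character to the front.
Working it through for "xblossom": intermediate "blmoossx", final "xblmooss".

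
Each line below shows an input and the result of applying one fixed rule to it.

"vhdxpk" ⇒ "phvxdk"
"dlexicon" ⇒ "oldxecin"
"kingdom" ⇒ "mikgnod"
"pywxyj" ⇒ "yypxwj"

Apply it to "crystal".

lrcsyat

Each output is the input with this applied: swap each adjacent pair of characters (1↔2, 3↔4, ...), then move the last character to the front.
For "crystal", step one produces "rcsyatl"; step two turns that into "lrcsyat".
(Check on "vhdxpk": → "hvxdkp" → "phvxdk" ✓)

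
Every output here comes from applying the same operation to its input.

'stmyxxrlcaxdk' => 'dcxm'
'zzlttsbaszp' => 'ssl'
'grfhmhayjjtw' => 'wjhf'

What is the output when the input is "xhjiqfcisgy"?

Looking at the pairs, the operation is to keep one character in every 3, starting at position 3 (positions 3rd, 6th, 9th, ...), then reverse the string.
"xhjiqfcisgy" → "jfs" → "sfj".

sfj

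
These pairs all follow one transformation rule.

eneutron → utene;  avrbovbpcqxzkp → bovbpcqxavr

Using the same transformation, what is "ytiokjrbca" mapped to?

okjryti

The rule is to delete the last 3 characters, then move the first 3 characters to the end (rotate left by 3).
Starting from "ytiokjrbca": after the first operation, "ytiokjr"; after the second, "okjryti".
(Check on "eneutron": → "eneut" → "utene" ✓)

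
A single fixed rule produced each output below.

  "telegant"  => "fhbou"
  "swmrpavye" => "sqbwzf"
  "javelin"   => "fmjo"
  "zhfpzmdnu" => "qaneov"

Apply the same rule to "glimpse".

Each output is the input with this applied: delete the first 3 characters, then shift every letter 1 place forward in the alphabet (wrapping around).
"glimpse" → "mpse" → "nqtf".

nqtf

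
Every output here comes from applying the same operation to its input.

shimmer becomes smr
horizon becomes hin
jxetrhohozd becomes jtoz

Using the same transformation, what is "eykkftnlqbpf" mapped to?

The rule is to keep one character in every 3, starting at position 1 (positions 1st, 4th, 7th, ...).
Doing the same to "eykkftnlqbpf": "eknb".

eknb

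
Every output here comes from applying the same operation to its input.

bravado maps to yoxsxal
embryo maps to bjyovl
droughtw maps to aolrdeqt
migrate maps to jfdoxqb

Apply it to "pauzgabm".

mxrwdxyj

Looking at the pairs, the operation is to shift every letter 3 places backward in the alphabet (wrapping around).
So "pauzgabm" becomes "mxrwdxyj".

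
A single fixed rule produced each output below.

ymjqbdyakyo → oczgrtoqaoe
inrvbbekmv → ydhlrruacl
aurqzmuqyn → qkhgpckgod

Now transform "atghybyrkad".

qjwxorohaqt

The pattern: shift every letter 10 places backward in the alphabet (wrapping around).
"atghybyrkad" → "qjwxorohaqt".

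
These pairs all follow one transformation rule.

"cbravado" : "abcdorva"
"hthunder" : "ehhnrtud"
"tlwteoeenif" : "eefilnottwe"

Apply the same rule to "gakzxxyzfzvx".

What's happening: sort the characters into alphabetical order, then move the first character to the end.
Working it through for "gakzxxyzfzvx": intermediate "afgkvxxxyzzz", final "fgkvxxxyzzza".

fgkvxxxyzzza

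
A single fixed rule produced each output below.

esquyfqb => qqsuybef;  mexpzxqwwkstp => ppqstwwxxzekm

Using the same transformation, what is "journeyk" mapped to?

In each case the input is transformed by: sort the characters into alphabetical order, then move the first 3 characters to the end (rotate left by 3).
Starting from "journeyk": after the first operation, "ejknoruy"; after the second, "noruyejk".

noruyejk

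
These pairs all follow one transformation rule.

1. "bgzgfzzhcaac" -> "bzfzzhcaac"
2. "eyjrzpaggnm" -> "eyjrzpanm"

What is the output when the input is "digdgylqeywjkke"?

didylqeywjkke

Rule — remove every "g".
For "digdgylqeywjkke" the result is "didylqeywjkke".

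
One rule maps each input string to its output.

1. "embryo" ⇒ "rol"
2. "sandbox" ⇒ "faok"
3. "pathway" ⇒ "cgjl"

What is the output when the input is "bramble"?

onor

The rule is to keep every other character starting from the first (positions 1st, 3rd, 5th, ...), then shift every letter 13 places forward in the alphabet (wrapping around) — i.e. ROT13.
For "bramble", step one produces "babe"; step two turns that into "onor".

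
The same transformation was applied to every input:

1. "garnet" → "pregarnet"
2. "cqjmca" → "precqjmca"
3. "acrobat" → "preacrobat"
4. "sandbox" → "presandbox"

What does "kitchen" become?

prekitchen

Each output is the input with this applied: prepend "pre".
"kitchen" → "prekitchen".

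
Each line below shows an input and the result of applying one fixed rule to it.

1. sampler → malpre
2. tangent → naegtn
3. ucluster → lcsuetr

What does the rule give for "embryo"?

The transformation: delete the first character, then swap each adjacent pair of characters (1↔2, 3↔4, ...).
Starting from "embryo": after the first operation, "mbryo"; after the second, "bmyro".

bmyro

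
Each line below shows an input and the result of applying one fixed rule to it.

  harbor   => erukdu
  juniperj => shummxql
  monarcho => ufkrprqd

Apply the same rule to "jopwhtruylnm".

uxboqpmrszkw

The transformation: swap the front and back halves of the string, then shift every letter 3 places forward in the alphabet (wrapping around).
For "jopwhtruylnm", step one produces "ruylnmjopwht"; step two turns that into "uxboqpmrszkw".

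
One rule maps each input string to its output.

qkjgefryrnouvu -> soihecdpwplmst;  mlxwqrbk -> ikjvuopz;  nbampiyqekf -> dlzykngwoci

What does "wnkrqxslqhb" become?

zulipovqjof

The rule is to move the last character to the front, then shift every letter 2 places backward in the alphabet (wrapping around).
For "wnkrqxslqhb", step one produces "bwnkrqxslqh"; step two turns that into "zulipovqjof".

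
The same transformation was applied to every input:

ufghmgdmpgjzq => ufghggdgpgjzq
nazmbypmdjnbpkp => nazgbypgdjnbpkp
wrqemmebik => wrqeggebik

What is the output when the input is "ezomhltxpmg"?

ezoghltxpgg

The transformation: replace every "m" with "g".
"ezomhltxpmg" → "ezoghltxpgg".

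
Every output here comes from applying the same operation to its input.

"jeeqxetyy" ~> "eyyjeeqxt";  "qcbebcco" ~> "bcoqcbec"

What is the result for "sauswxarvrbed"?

Rule — move the last 3 characters to the front (rotate right by 3), then swap the first and last characters.
Applying both steps to "sauswxarvrbed": "bedsauswxarvr", then "redsauswxarvb".

redsauswxarvb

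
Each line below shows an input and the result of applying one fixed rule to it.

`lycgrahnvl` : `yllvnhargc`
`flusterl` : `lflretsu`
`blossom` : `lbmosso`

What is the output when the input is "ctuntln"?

tcnltnu

The pattern: reverse the string, then move the last 2 characters to the front (rotate right by 2).
Applying both steps to "ctuntln": "nltnutc", then "tcnltnu".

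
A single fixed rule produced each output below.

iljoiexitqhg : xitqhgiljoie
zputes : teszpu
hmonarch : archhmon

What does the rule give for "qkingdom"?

gdomqkin

What's happening: swap the front and back halves of the string.
So "qkingdom" becomes "gdomqkin".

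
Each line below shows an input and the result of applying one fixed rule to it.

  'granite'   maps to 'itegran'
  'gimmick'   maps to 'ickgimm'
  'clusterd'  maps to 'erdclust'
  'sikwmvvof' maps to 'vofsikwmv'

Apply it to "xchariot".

The transformation: move the last 3 characters to the front (rotate right by 3).
"xchariot" → "iotxchar".

iotxchar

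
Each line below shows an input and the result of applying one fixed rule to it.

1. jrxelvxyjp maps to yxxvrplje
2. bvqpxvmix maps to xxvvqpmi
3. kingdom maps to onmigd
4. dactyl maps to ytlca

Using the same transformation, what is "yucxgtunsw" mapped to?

The pattern: delete the first character, then sort the characters into reverse alphabetical order.
Doing the same to "yucxgtunsw": "xwuutsngc".

xwuutsngc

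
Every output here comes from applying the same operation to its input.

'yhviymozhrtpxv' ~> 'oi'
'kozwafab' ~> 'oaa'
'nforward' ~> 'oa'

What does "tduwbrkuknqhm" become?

The rule is to sort the characters into reverse alphabetical order, then keep only the vowels.
"tduwbrkuknqhm" → "wuutrqnmkkhdb" → "uu".

uu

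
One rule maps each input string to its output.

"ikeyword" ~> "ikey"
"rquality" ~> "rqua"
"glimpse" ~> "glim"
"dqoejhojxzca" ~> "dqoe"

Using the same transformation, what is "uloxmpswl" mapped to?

ulox

In each case the input is transformed by: keep only the first 4 characters.
On "uloxmpswl" that produces "ulox".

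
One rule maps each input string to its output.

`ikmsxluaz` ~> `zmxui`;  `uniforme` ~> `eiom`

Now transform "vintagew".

In each case the input is transformed by: swap the first and last characters, then keep every other character starting from the first (positions 1st, 3rd, 5th, ...).
"vintagew" → "wintagev" → "wnae".

wnae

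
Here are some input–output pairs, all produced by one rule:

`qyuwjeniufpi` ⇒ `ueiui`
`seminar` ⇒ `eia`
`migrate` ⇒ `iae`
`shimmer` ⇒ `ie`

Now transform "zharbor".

ao

The rule is to keep only the vowels.
Applying that to "zharbor" gives "ao".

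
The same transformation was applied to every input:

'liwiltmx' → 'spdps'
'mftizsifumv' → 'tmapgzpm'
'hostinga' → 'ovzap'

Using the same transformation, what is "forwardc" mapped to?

The rule is to shift every letter 7 places forward in the alphabet (wrapping around), then delete the last 3 characters.
Applying both steps to "forwardc": "mvydhykj", then "mvydh".

mvydh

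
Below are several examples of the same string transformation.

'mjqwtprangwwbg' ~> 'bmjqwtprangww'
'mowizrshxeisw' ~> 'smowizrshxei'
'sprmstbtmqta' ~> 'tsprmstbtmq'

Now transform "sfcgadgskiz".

Looking at the pairs, the operation is to delete the last character, then move the last character to the front.
"sfcgadgskiz" → "isfcgadgsk".

isfcgadgsk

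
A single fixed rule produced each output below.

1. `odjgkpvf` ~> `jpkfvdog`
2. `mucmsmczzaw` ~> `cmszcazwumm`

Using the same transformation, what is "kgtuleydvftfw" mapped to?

The pattern: swap each adjacent pair of characters (1↔2, 3↔4, ...), then move the first 3 characters to the end (rotate left by 3).
Working it through for "kgtuleydvftfw": intermediate "gkuteldyfvftw", final "teldyfvftwgku".
(Check on "odjgkpvf": → "dogjpkfv" → "jpkfvdog" ✓)

teldyfvftwgku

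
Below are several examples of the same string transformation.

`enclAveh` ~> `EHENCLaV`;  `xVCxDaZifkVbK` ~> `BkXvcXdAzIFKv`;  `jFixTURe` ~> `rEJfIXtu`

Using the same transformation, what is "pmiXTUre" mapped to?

The rule is to move the last 2 characters to the front (rotate right by 2), then flip the case of every letter.
On "pmiXTUre" that produces "REPMIxtu".

REPMIxtu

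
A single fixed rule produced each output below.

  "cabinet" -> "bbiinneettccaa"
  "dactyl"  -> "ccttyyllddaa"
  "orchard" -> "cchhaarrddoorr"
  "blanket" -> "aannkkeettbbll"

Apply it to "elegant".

eeggaanntteell

In each case the input is transformed by: move the first 2 characters to the end (rotate left by 2), then double every character.
"elegant" → "egantel" → "eeggaanntteell".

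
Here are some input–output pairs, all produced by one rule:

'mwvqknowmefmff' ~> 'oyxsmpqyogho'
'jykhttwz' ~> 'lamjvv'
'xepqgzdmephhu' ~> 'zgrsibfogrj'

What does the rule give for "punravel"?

Rule — shift every letter 2 places forward in the alphabet (wrapping around), then delete the last 2 characters.
"punravel" → "rwptcx".

rwptcx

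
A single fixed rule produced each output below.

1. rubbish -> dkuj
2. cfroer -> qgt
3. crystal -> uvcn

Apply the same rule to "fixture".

vwtg

In each case the input is transformed by: shift every letter 2 places forward in the alphabet (wrapping around), then delete the first 3 characters.
For "fixture", step one produces "hkzvwtg"; step two turns that into "vwtg".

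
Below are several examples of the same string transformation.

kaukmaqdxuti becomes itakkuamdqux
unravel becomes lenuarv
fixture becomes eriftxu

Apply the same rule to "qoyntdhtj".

Looking at the pairs, the operation is to move the last 2 characters to the front (rotate right by 2), then swap each adjacent pair of characters (1↔2, 3↔4, ...).
"qoyntdhtj" → "tjqoyntdh" → "jtoqnydth".

jtoqnydth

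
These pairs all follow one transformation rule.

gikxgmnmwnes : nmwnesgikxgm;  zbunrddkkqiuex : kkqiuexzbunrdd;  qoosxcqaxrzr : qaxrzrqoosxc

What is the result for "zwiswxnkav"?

The rule is to swap the front and back halves of the string.
"zwiswxnkav" → "xnkavzwisw".

xnkavzwisw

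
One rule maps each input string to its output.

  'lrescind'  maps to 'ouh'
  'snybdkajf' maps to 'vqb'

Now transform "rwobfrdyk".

In each case the input is transformed by: shift every letter 3 places forward in the alphabet (wrapping around), then keep only the first 3 characters.
On "rwobfrdyk": the first step gives "uzreiugbn", and the second then gives "uzr".

uzr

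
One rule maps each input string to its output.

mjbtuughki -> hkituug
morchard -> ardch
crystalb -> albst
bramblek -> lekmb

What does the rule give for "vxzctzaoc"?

The rule is to delete the first 3 characters, then move the last 3 characters to the front (rotate right by 3).
"vxzctzaoc" → "ctzaoc" → "aocctz".

aocctz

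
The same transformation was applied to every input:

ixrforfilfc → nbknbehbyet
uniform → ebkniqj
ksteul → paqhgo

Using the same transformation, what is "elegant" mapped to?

The transformation: move the first 2 characters to the end (rotate left by 2), then shift every letter 4 places backward in the alphabet (wrapping around).
"elegant" → "egantel" → "acwjpah".
(Check on "uniform": → "iformun" → "ebkniqj" ✓)

acwjpah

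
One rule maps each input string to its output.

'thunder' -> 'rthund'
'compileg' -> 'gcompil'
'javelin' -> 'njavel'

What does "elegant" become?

telega

Rule — move the last character to the front, then delete the last character.
Working it through for "elegant": intermediate "telegan", final "telega".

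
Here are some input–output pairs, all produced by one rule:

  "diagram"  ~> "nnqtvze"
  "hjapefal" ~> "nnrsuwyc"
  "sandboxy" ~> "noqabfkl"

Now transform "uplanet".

What's happening: sort the characters into alphabetical order, then shift every letter 13 places forward in the alphabet (wrapping around) — i.e. ROT13.
On "uplanet": the first step gives "aelnptu", and the second then gives "nryacgh".

nryacgh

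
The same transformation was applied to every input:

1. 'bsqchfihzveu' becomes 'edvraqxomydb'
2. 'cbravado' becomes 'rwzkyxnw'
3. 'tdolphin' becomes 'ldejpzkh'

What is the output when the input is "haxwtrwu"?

In each case the input is transformed by: swap the front and back halves of the string, then shift every letter 4 places backward in the alphabet (wrapping around).
Working it through for "haxwtrwu": intermediate "trwuhaxw", final "pnsqdwts".

pnsqdwts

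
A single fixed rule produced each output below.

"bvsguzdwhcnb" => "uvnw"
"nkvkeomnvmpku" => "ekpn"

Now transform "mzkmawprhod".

azdr

Rule — keep one character in every 3, starting at position 2 (positions 2nd, 5th, 8th, ...), then swap each adjacent pair of characters (1↔2, 3↔4, ...).
Working it through for "mzkmawprhod": intermediate "zard", final "azdr".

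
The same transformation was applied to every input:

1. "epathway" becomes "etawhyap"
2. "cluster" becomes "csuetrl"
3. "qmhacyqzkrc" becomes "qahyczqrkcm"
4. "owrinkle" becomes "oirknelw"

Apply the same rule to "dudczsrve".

The rule is to swap each adjacent pair of characters (1↔2, 3↔4, ...), then move the first character to the end.
For "dudczsrve", step one produces "udcdszvre"; step two turns that into "dcdszvreu".

dcdszvreu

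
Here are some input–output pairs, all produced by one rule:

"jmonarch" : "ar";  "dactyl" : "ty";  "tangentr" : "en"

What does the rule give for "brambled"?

Looking at the pairs, the operation is to swap the front and back halves of the string, then keep only the first 2 characters.
Working it through for "brambled": intermediate "bledbram", final "bl".

bl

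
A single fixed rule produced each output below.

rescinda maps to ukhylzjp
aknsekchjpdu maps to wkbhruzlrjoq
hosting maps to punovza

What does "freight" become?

The pattern: move the last 3 characters to the front (rotate right by 3), then shift every letter 7 places forward in the alphabet (wrapping around).
On "freight": the first step gives "ghtfrei", and the second then gives "noamylp".
(Check on "aknsekchjpdu": → "pduaknsekchj" → "wkbhruzlrjoq" ✓)

noamylp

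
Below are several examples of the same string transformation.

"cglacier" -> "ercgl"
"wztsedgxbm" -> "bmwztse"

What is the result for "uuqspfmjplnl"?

nluuqspfm

The rule is to move the last 2 characters to the front (rotate right by 2), then delete the last 3 characters.
"uuqspfmjplnl" → "nluuqspfmjpl" → "nluuqspfm".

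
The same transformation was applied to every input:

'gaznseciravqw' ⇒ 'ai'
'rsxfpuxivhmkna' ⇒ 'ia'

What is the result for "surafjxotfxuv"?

uo

Each output is the input with this applied: keep one character in every 3, starting at position 2 (positions 2nd, 5th, 8th, ...), then keep only the vowels.
For "surafjxotfxuv", step one produces "ufox"; step two turns that into "uo".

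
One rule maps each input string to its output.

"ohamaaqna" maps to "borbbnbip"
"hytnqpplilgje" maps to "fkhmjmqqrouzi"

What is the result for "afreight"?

uihjfsgb

Looking at the pairs, the operation is to reverse the string, then shift every letter 1 place forward in the alphabet (wrapping around).
On "afreight": the first step gives "thgierfa", and the second then gives "uihjfsgb".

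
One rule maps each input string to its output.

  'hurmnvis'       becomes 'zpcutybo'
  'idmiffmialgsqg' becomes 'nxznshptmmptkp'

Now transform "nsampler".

ylswthzu

The rule is to shift every letter 7 places forward in the alphabet (wrapping around), then reverse the string.
Starting from "nsampler": after the first operation, "uzhtwsly"; after the second, "ylswthzu".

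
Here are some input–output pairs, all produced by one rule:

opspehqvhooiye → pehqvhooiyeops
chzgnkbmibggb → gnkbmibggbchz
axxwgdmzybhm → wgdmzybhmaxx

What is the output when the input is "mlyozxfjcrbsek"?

ozxfjcrbsekmly

The pattern: move the first 3 characters to the end (rotate left by 3).
On "mlyozxfjcrbsek" that produces "ozxfjcrbsekmly".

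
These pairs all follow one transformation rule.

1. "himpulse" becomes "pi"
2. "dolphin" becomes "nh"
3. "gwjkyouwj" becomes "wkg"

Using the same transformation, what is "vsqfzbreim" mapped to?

sme

In each case the input is transformed by: sort the characters into reverse alphabetical order, then keep one character in every 3, starting at position 3 (positions 3rd, 6th, 9th, ...).
Applying both steps to "vsqfzbreim": "zvsrqmifeb", then "sme".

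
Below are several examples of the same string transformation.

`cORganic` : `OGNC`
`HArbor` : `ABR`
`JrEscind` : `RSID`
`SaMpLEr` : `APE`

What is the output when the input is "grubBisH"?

RBIH

The transformation: keep every other character starting from the second (positions 2nd, 4th, 6th, ...), then convert every letter to uppercase.
Applying that to "grubBisH" gives "RBIH".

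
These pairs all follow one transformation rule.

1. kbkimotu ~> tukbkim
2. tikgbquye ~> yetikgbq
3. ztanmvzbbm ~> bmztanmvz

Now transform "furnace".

The pattern: move the last 2 characters to the front (rotate right by 2), then delete the last character.
Working it through for "furnace": intermediate "cefurna", final "cefurn".

cefurn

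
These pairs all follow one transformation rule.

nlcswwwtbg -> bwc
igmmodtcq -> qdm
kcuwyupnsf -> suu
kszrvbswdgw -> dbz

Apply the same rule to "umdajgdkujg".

ugd

The pattern: keep one character in every 3, starting at position 3 (positions 3rd, 6th, 9th, ...), then reverse the string.
For "umdajgdkujg", step one produces "dgu"; step two turns that into "ugd".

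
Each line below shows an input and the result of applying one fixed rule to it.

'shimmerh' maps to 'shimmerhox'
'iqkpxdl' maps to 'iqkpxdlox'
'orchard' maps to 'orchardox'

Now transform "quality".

The pattern: append "ox".
"quality" → "qualityox".

qualityox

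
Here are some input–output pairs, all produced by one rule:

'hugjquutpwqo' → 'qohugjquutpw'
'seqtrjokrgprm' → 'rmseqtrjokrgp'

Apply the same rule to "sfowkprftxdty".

tysfowkprftxd

The pattern: move the last 2 characters to the front (rotate right by 2).
Doing the same to "sfowkprftxdty": "tysfowkprftxd".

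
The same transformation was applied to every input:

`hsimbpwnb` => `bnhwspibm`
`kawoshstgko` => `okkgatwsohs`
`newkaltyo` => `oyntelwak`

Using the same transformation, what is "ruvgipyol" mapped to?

Looking at the pairs, the operation is to move the last character to the front, then take characters alternately from the front and the back (1st, last, 2nd, 2nd-last, ...).
Applying both steps to "ruvgipyol": "lruvgipyo", then "loryupvig".

loryupvig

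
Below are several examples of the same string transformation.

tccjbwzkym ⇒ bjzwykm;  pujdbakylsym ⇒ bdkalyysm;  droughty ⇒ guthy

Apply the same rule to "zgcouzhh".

The pattern: delete the first 3 characters, then swap each adjacent pair of characters (1↔2, 3↔4, ...).
Applying that to "zgcouzhh" gives "uohzh".

uohzh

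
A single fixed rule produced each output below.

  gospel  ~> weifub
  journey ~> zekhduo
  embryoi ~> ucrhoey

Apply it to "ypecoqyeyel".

ofusegououb

Rule — shift every letter 10 places backward in the alphabet (wrapping around).
"ypecoqyeyel" → "ofusegououb".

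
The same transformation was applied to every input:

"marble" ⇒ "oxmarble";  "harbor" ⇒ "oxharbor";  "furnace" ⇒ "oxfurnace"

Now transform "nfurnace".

oxnfurnace

Looking at the pairs, the operation is to prepend "ox".
On "nfurnace" that produces "oxnfurnace".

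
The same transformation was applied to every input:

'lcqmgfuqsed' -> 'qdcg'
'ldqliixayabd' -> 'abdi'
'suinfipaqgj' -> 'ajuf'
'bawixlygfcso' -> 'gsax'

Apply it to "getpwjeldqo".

What's happening: keep one character in every 3, starting at position 2 (positions 2nd, 5th, 8th, ...), then move the last 2 characters to the front (rotate right by 2).
On "getpwjeldqo": the first step gives "ewlo", and the second then gives "loew".

loew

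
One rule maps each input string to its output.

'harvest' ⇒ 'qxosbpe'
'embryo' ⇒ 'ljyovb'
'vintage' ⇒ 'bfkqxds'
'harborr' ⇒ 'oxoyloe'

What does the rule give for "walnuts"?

pxikrqt

In each case the input is transformed by: swap the first and last characters, then shift every letter 3 places backward in the alphabet (wrapping around).
On "walnuts": the first step gives "salnutw", and the second then gives "pxikrqt".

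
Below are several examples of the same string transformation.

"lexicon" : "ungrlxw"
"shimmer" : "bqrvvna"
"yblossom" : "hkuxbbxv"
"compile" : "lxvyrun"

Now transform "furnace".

odawjln

The pattern: shift every letter 9 places forward in the alphabet (wrapping around).
Doing the same to "furnace": "odawjln".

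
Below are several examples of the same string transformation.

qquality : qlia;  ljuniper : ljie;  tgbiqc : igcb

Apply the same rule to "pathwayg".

hgaa

Looking at the pairs, the operation is to sort the characters into reverse alphabetical order, then keep only the last 4 characters.
"pathwayg" → "ywtphgaa" → "hgaa".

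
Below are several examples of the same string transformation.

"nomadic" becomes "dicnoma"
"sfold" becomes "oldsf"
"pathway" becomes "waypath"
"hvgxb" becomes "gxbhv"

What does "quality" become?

The transformation: move the last 3 characters to the front (rotate right by 3).
"quality" → "ityqual".

ityqual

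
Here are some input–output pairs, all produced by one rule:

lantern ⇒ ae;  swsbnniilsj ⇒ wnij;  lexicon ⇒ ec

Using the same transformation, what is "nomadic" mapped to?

The transformation: keep one character in every 3, starting at position 2 (positions 2nd, 5th, 8th, ...).
So "nomadic" becomes "od".

od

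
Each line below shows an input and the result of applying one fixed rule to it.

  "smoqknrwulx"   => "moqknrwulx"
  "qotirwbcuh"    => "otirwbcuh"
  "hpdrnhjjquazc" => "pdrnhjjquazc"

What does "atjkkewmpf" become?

Each output is the input with this applied: delete the first character.
For "atjkkewmpf" the result is "tjkkewmpf".

tjkkewmpf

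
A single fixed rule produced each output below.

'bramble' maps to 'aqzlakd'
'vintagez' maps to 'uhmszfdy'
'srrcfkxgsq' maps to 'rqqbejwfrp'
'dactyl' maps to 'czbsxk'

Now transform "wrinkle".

vqhmjkd

Looking at the pairs, the operation is to shift every letter 1 place backward in the alphabet (wrapping around).
"wrinkle" → "vqhmjkd".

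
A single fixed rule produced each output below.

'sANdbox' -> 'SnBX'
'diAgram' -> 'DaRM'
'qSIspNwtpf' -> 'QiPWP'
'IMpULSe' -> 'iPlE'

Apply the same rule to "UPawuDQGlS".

uAUqL

In each case the input is transformed by: keep every other character starting from the first (positions 1st, 3rd, 5th, ...), then flip the case of every letter.
Working it through for "UPawuDQGlS": intermediate "UauQl", final "uAUqL".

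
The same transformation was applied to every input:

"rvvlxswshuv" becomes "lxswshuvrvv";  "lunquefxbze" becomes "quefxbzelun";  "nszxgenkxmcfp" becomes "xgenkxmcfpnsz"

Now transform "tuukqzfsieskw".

kqzfsieskwtuu

What's happening: move the first 3 characters to the end (rotate left by 3).
"tuukqzfsieskw" → "kqzfsieskwtuu".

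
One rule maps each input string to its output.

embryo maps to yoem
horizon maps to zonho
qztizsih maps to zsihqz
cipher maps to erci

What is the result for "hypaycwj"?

ycwjhy

Each output is the input with this applied: move the first 2 characters to the end (rotate left by 2), then delete the first 2 characters.
On "hypaycwj": the first step gives "paycwjhy", and the second then gives "ycwjhy".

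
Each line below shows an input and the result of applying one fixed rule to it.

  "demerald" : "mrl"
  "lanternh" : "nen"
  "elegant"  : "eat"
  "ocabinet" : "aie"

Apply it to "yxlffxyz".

The rule is to delete the first 2 characters, then keep every other character starting from the first (positions 1st, 3rd, 5th, ...).
Working it through for "yxlffxyz": intermediate "lffxyz", final "lfy".

lfy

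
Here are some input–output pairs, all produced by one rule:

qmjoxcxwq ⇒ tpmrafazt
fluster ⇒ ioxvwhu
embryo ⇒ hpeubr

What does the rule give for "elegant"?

hohjdqw

Rule — shift every letter 3 places forward in the alphabet (wrapping around).
Applying that to "elegant" gives "hohjdqw".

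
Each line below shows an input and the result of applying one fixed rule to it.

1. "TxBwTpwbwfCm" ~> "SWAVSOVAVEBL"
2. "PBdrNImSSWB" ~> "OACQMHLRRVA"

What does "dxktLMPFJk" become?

CWJSKLOEIJ

Rule — shift every letter 1 place backward in the alphabet (wrapping around), then convert every letter to uppercase.
For "dxktLMPFJk", step one produces "cwjsKLOEIj"; step two turns that into "CWJSKLOEIJ".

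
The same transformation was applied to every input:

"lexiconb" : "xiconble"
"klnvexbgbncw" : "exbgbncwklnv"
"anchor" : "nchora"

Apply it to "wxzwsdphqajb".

Looking at the pairs, the operation is to swap the front and back halves of the string, then move the last 2 characters to the front (rotate right by 2).
For "wxzwsdphqajb" the result is "sdphqajbwxzw".

sdphqajbwxzw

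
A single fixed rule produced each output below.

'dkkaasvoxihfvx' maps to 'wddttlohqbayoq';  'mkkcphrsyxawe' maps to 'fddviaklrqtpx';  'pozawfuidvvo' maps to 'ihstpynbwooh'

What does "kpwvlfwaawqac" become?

dipoeypttpjtv

The rule is to shift every letter 7 places backward in the alphabet (wrapping around).
Doing the same to "kpwvlfwaawqac": "dipoeypttpjtv".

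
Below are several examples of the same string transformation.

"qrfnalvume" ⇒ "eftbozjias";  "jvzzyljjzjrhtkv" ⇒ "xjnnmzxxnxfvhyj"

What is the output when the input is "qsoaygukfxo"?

The transformation: shift every letter 12 places backward in the alphabet (wrapping around).
On "qsoaygukfxo" that produces "egcomuiytlc".

egcomuiytlc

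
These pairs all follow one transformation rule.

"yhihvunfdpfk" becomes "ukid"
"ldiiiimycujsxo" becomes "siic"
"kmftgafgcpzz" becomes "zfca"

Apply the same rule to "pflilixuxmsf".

Looking at the pairs, the operation is to keep one character in every 3, starting at position 3 (positions 3rd, 6th, 9th, ...), then sort the characters into reverse alphabetical order.
For "pflilixuxmsf", step one produces "lixf"; step two turns that into "xlif".

xlif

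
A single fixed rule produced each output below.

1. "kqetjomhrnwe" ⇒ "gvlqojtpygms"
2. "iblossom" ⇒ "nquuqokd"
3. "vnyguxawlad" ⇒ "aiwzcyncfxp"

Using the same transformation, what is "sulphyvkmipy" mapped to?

In each case the input is transformed by: move the first 2 characters to the end (rotate left by 2), then shift every letter 2 places forward in the alphabet (wrapping around).
"sulphyvkmipy" → "lphyvkmipysu" → "nrjaxmokrauw".

nrjaxmokrauw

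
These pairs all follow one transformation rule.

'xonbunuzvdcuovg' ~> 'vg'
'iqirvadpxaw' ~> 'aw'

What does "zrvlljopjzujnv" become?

Each output is the input with this applied: keep only the last 2 characters.
"zrvlljopjzujnv" → "nv".

nv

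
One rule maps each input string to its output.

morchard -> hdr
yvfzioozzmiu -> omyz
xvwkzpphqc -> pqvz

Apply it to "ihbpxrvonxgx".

In each case the input is transformed by: swap the front and back halves of the string, then keep one character in every 3, starting at position 1 (positions 1st, 4th, 7th, ...).
For "ihbpxrvonxgx", step one produces "vonxgxihbpxr"; step two turns that into "vxip".

vxip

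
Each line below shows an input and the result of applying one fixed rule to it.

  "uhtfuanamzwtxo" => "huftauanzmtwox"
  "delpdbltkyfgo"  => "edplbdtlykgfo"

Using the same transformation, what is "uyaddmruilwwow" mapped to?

In each case the input is transformed by: swap each adjacent pair of characters (1↔2, 3↔4, ...).
Applying that to "uyaddmruilwwow" gives "yudamdurliwwwo".

yudamdurliwwwo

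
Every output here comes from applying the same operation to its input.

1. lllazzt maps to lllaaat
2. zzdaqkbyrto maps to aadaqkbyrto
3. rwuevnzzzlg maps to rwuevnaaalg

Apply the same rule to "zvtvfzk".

Each output is the input with this applied: replace every "z" with "a".
Applying that to "zvtvfzk" gives "avtvfak".

avtvfak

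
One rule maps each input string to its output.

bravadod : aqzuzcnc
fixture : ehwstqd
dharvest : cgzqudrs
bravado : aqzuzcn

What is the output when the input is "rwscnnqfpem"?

Rule — shift every letter 1 place backward in the alphabet (wrapping around).
"rwscnnqfpem" → "qvrbmmpeodl".

qvrbmmpeodl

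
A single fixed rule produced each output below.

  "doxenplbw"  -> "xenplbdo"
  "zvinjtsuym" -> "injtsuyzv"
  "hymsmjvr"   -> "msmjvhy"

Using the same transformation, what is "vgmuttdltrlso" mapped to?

The rule is to delete the last character, then move the first 2 characters to the end (rotate left by 2).
Applying both steps to "vgmuttdltrlso": "vgmuttdltrls", then "muttdltrlsvg".

muttdltrlsvg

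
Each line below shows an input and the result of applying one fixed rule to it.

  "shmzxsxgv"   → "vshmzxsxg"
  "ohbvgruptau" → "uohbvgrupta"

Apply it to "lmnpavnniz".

The rule is to move the last character to the front.
Applying that to "lmnpavnniz" gives "zlmnpavnni".

zlmnpavnni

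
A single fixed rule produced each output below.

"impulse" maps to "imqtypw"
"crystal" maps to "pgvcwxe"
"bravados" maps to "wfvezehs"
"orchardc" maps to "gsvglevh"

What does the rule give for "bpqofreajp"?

tftusjvien

Looking at the pairs, the operation is to move the last character to the front, then shift every letter 4 places forward in the alphabet (wrapping around).
For "bpqofreajp", step one produces "pbpqofreaj"; step two turns that into "tftusjvien".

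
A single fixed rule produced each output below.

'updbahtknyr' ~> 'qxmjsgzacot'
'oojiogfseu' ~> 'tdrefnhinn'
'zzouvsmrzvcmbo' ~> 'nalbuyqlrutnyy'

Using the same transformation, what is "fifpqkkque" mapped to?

In each case the input is transformed by: shift every letter 1 place backward in the alphabet (wrapping around), then reverse the string.
Applying both steps to "fifpqkkque": "eheopjjptd", then "dtpjjpoehe".

dtpjjpoehe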